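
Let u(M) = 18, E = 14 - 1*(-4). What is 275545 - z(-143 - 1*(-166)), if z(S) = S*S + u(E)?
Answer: 274998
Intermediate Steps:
E = 18 (E = 14 + 4 = 18)
z(S) = 18 + S² (z(S) = S*S + 18 = S² + 18 = 18 + S²)
275545 - z(-143 - 1*(-166)) = 275545 - (18 + (-143 - 1*(-166))²) = 275545 - (18 + (-143 + 166)²) = 275545 - (18 + 23²) = 275545 - (18 + 529) = 275545 - 1*547 = 275545 - 547 = 274998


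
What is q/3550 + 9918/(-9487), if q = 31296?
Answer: 130848126/16839425 ≈ 7.7703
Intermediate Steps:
q/3550 + 9918/(-9487) = 31296/3550 + 9918/(-9487) = 31296*(1/3550) + 9918*(-1/9487) = 15648/1775 - 9918/9487 = 130848126/16839425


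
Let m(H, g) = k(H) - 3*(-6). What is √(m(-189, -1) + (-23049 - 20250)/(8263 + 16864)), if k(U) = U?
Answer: 12*I*√757302653/25127 ≈ 13.142*I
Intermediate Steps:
m(H, g) = 18 + H (m(H, g) = H - 3*(-6) = H + 18 = 18 + H)
√(m(-189, -1) + (-23049 - 20250)/(8263 + 16864)) = √((18 - 189) + (-23049 - 20250)/(8263 + 16864)) = √(-171 - 43299/25127) = √(-4340016/25127) = 12*I*√757302653/25127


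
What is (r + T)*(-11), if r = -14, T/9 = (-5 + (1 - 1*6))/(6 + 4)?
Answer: 253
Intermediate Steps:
T = -9 (T = 9*((-5 + (1 - 1*6))/(6 + 4)) = 9*((-5 + (1 - 6))/10) = 9*((-5 - 5)*(1/10)) = 9*(-10*1/10) = 9*(-1) = -9)
(r + T)*(-11) = (-14 - 9)*(-11) = -23*(-11) = 253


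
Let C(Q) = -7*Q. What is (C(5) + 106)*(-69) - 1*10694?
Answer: -15593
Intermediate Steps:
(C(5) + 106)*(-69) - 1*10694 = (-7*5 + 106)*(-69) - 1*10694 = (-35 + 106)*(-69) - 10694 = 71*(-69) - 10694 = -4899 - 10694 = -15593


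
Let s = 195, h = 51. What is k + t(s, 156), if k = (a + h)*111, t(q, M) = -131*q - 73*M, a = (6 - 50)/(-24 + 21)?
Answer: -29644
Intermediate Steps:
a = 44/3 (a = -44/(-3) = -44*(-1/3) = 44/3 ≈ 14.667)
k = 7289 (k = (44/3 + 51)*111 = (197/3)*111 = 7289)
k + t(s, 156) = 7289 + (-131*195 - 73*156) = 7289 + (-25545 - 11388) = 7289 - 36933 = -29644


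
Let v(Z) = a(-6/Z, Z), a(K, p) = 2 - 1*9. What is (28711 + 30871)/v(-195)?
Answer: -59582/7 ≈ -8511.7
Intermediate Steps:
a(K, p) = -7 (a(K, p) = 2 - 9 = -7)
v(Z) = -7
(28711 + 30871)/v(-195) = (28711 + 30871)/(-7) = 59582*(-1/7) = -59582/7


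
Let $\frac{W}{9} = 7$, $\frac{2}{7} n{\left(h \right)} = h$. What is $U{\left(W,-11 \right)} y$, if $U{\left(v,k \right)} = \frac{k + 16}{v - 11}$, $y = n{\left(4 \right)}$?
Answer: $\frac{35}{26} \approx 1.3462$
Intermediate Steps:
$n{\left(h \right)} = \frac{7 h}{2}$
$W = 63$ ($W = 9 \cdot 7 = 63$)
$y = 14$ ($y = \frac{7}{2} \cdot 4 = 14$)
$U{\left(v,k \right)} = \frac{16 + k}{-11 + v}$
$U{\left(W,-11 \right)} y = \frac{16 - 11}{-11 + 63} \cdot 14 = \frac{1}{52} \cdot 5 \cdot 14 = \frac{5}{52} \cdot 14 = \frac{35}{26}$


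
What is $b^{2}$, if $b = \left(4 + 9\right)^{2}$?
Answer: $28561$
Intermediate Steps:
$b = 169$ ($b = 13^{2} = 169$)
$b^{2} = 169^{2} = 28561$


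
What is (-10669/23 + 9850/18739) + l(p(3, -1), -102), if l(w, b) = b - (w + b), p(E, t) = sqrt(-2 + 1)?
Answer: -199699841/430997 - I ≈ -463.34 - 1.0*I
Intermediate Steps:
p(E, t) = I (p(E, t) = sqrt(-1) = I)
l(w, b) = -w (l(w, b) = b - (b + w) = b + (-b - w) = -w)
(-10669/23 + 9850/18739) + l(p(3, -1), -102) = (-10669/23 + 9850/18739) - I = -199699841/430997 - I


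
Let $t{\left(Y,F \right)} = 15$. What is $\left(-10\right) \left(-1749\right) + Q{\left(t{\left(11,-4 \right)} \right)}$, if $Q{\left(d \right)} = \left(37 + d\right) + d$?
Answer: $17557$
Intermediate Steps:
$Q{\left(d \right)} = 37 + 2 d$
$\left(-10\right) \left(-1749\right) + Q{\left(t{\left(11,-4 \right)} \right)} = \left(-10\right) \left(-1749\right) + \left(37 + 2 \cdot 15\right) = 17490 + \left(37 + 30\right) = 17490 + 67 = 17557$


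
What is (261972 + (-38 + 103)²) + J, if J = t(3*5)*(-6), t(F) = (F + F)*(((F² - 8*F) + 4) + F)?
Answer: 243877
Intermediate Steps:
t(F) = 2*F*(4 + F² - 7*F) (t(F) = (2*F)*((4 + F² - 8*F) + F) = (2*F)*(4 + F² - 7*F) = 2*F*(4 + F² - 7*F))
J = -22320 (J = (2*(3*5)*(4 + (3*5)² - 21*5))*(-6) = (2*15*(4 + 15² - 7*15))*(-6) = (2*15*(4 + 225 - 105))*(-6) = (2*15*124)*(-6) = 3720*(-6) = -22320)
(261972 + (-38 + 103)²) + J = (261972 + (-38 + 103)²) - 22320 = (261972 + 65²) - 22320 = (261972 + 4225) - 22320 = 266197 - 22320 = 243877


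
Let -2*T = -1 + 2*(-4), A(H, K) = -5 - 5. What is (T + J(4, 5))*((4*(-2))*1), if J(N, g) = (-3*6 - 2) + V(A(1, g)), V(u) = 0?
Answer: 124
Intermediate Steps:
A(H, K) = -10
J(N, g) = -20 (J(N, g) = (-3*6 - 2) + 0 = (-18 - 2) + 0 = -20 + 0 = -20)
T = 9/2 (T = -(-1 + 2*(-4))/2 = -(-1 - 8)/2 = -½*(-9) = 9/2 ≈ 4.5000)
(T + J(4, 5))*((4*(-2))*1) = (9/2 - 20)*((4*(-2))*1) = -(-124) = -31/2*(-8) = 124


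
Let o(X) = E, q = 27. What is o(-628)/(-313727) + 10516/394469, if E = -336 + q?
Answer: 3421044053/123755575963 ≈ 0.027644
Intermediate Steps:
E = -309 (E = -336 + 27 = -309)
o(X) = -309
o(-628)/(-313727) + 10516/394469 = -309/(-313727) + 10516/394469 = -309*(-1/313727) + 10516*(1/394469) = 309/313727 + 10516/394469 = 3421044053/123755575963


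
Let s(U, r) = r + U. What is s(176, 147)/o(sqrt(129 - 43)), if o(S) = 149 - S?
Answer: 48127/22115 + 323*sqrt(86)/22115 ≈ 2.3117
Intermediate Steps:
s(U, r) = U + r
s(176, 147)/o(sqrt(129 - 43)) = (176 + 147)/(149 - sqrt(129 - 43)) = 323/(149 - sqrt(86))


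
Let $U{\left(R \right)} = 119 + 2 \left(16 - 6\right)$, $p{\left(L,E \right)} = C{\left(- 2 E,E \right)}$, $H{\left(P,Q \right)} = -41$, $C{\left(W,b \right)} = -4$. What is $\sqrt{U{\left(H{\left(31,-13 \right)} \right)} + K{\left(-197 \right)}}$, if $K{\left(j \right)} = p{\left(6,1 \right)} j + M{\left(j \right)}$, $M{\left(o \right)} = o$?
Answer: $\sqrt{730} \approx 27.019$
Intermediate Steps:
$p{\left(L,E \right)} = -4$
$U{\left(R \right)} = 139$ ($U{\left(R \right)} = 119 + 2 \cdot 10 = 119 + 20 = 139$)
$K{\left(j \right)} = - 3 j$ ($K{\left(j \right)} = - 4 j + j = - 3 j$)
$\sqrt{U{\left(H{\left(31,-13 \right)} \right)} + K{\left(-197 \right)}} = \sqrt{139 - -591} = \sqrt{139 + 591} = \sqrt{730}$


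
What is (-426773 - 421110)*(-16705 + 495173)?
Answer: -405684883244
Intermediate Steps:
(-426773 - 421110)*(-16705 + 495173) = -847883*478468 = -405684883244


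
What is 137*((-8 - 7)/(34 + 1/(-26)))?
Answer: -53430/883 ≈ -60.510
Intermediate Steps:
137*((-8 - 7)/(34 + 1/(-26))) = 137*(-15/(34 - 1/26)) = 137*(-15/883/26) = 137*(-15*26/883) = 137*(-390/883) = -53430/883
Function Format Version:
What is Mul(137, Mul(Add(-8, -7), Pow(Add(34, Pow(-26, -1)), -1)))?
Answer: Rational(-53430, 883) ≈ -60.510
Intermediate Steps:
Mul(137, Mul(Add(-8, -7), Pow(Add(34, Pow(-26, -1)), -1))) = Mul(137, Mul(-15, Pow(Add(34, Rational(-1, 26)), -1))) = Mul(137, Mul(-15, Pow(Rational(883, 26), -1))) = Mul(137, Mul(-15, Rational(26, 883))) = Mul(137, Rational(-390, 883)) = Rational(-53430, 883)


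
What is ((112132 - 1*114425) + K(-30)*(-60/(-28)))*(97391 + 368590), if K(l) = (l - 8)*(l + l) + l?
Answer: 8247397719/7 ≈ 1.1782e+9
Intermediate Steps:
K(l) = l + 2*l*(-8 + l) (K(l) = (-8 + l)*(2*l) + l = 2*l*(-8 + l) + l = l + 2*l*(-8 + l))
((112132 - 1*114425) + K(-30)*(-60/(-28)))*(97391 + 368590) = ((112132 - 1*114425) + (-30*(-15 + 2*(-30)))*(-60/(-28)))*(97391 + 368590) = ((112132 - 114425) + (-30*(-15 - 60))*(-60*(-1/28)))*465981 = (-2293 - 30*(-75)*(15/7))*465981 = (-2293 + 2250*(15/7))*465981 = (-2293 + 33750/7)*465981 = (17699/7)*465981 = 8247397719/7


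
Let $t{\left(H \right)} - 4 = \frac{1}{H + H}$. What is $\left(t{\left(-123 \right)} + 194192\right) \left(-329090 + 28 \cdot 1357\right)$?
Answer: $- \frac{6953102576605}{123} \approx -5.6529 \cdot 10^{10}$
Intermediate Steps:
$t{\left(H \right)} = 4 + \frac{1}{2 H}$ ($t{\left(H \right)} = 4 + \frac{1}{H + H} = 4 + \frac{1}{2 H}$)
$\left(t{\left(-123 \right)} + 194192\right) \left(-329090 + 28 \cdot 1357\right) = \left(\left(4 + \frac{1}{2 \left(-123\right)}\right) + 194192\right) \left(-329090 + 28 \cdot 1357\right) = \left(\left(4 + \frac{1}{2} \left(- \frac{1}{123}\right)\right) + 194192\right) \left(-329090 + 37996\right) = \left(\left(4 - \frac{1}{246}\right) + 194192\right) \left(-291094\right) = \left(\frac{983}{246} + 194192\right) \left(-291094\right) = \frac{47772215}{246} \left(-291094\right) = - \frac{6953102576605}{123}$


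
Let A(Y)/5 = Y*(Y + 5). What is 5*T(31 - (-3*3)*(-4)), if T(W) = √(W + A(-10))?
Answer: 35*√5 ≈ 78.262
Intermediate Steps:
A(Y) = 5*Y*(5 + Y) (A(Y) = 5*(Y*(Y + 5)) = 5*(Y*(5 + Y)) = 5*Y*(5 + Y))
T(W) = √(250 + W) (T(W) = √(W + 5*(-10)*(5 - 10)) = √(W + 5*(-10)*(-5)) = √(W + 250) = √(250 + W))
5*T(31 - (-3*3)*(-4)) = 5*√(250 + (31 - (-3*3)*(-4))) = 5*√(250 + (31 - (-9)*(-4))) = 5*√(250 + (31 - 1*36)) = 5*√(250 + (31 - 36)) = 5*√(250 - 5) = 5*√245 = 5*(7*√5) = 35*√5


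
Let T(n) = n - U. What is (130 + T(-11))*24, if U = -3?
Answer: 2928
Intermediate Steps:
T(n) = 3 + n (T(n) = n - 1*(-3) = n + 3 = 3 + n)
(130 + T(-11))*24 = (130 + (3 - 11))*24 = (130 - 8)*24 = 122*24 = 2928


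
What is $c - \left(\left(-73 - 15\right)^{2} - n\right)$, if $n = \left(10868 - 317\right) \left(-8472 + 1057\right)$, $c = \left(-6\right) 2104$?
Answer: $-78256033$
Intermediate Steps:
$c = -12624$
$n = -78235665$ ($n = 10551 \left(-7415\right) = -78235665$)
$c - \left(\left(-73 - 15\right)^{2} - n\right) = -12624 - \left(\left(-73 - 15\right)^{2} - -78235665\right) = -12624 - \left(\left(-88\right)^{2} + 78235665\right) = -12624 - \left(7744 + 78235665\right) = -12624 - 78243409 = -78256033$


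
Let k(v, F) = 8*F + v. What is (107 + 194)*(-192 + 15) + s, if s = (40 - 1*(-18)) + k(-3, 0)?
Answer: -53222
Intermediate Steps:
k(v, F) = v + 8*F
s = 55 (s = (40 - 1*(-18)) + (-3 + 8*0) = (40 + 18) + (-3 + 0) = 58 - 3 = 55)
(107 + 194)*(-192 + 15) + s = (107 + 194)*(-192 + 15) + 55 = 301*(-177) + 55 = -53277 + 55 = -53222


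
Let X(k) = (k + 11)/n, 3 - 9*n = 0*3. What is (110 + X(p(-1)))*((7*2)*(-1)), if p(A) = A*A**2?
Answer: -1960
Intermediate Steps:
n = 1/3 (n = 1/3 - 0*3 = 1/3 - 1/9*0 = 1/3 + 0 = 1/3 ≈ 0.33333)
p(A) = A**3
X(k) = 33 + 3*k (X(k) = (k + 11)/(1/3) = (11 + k)*3 = 33 + 3*k)
(110 + X(p(-1)))*((7*2)*(-1)) = (110 + (33 + 3*(-1)**3))*((7*2)*(-1)) = (110 + (33 + 3*(-1)))*(14*(-1)) = (110 + (33 - 3))*(-14) = (110 + 30)*(-14) = 140*(-14) = -1960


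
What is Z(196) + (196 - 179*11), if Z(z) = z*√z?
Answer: 971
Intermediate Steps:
Z(z) = z^(3/2)
Z(196) + (196 - 179*11) = 196^(3/2) + (196 - 179*11) = 2744 + (196 - 1969) = 2744 - 1773 = 971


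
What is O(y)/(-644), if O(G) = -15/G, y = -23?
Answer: -15/14812 ≈ -0.0010127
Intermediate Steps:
O(y)/(-644) = -15/(-23)/(-644) = -15*(-1/23)*(-1/644) = (15/23)*(-1/644) = -15/14812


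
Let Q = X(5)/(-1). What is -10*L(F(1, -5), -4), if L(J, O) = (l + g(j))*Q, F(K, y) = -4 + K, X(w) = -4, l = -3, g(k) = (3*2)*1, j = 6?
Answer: -120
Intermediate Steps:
g(k) = 6 (g(k) = 6*1 = 6)
Q = 4 (Q = -4/(-1) = -4*(-1) = 4)
L(J, O) = 12 (L(J, O) = (-3 + 6)*4 = 3*4 = 12)
-10*L(F(1, -5), -4) = -10*12 = -120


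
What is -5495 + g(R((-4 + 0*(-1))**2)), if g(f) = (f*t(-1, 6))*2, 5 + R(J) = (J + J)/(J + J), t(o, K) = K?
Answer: -5543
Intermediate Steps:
R(J) = -4 (R(J) = -5 + (J + J)/(J + J) = -5 + (2*J)/((2*J)) = -5 + (2*J)*(1/(2*J)) = -5 + 1 = -4)
g(f) = 12*f (g(f) = (f*6)*2 = (6*f)*2 = 12*f)
-5495 + g(R((-4 + 0*(-1))**2)) = -5495 + 12*(-4) = -5495 - 48 = -5543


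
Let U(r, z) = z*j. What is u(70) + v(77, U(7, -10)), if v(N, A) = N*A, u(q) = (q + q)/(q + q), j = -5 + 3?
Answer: 1541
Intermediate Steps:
j = -2
U(r, z) = -2*z (U(r, z) = z*(-2) = -2*z)
u(q) = 1 (u(q) = (2*q)/((2*q)) = (2*q)*(1/(2*q)) = 1)
v(N, A) = A*N
u(70) + v(77, U(7, -10)) = 1 - 2*(-10)*77 = 1 + 20*77 = 1 + 1540 = 1541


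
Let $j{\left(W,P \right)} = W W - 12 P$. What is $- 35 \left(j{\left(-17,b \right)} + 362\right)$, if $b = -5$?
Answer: $-24885$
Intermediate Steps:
$j{\left(W,P \right)} = W^{2} - 12 P$
$- 35 \left(j{\left(-17,b \right)} + 362\right) = - 35 \left(\left(\left(-17\right)^{2} - -60\right) + 362\right) = - 35 \left(\left(289 + 60\right) + 362\right) = - 35 \left(349 + 362\right) = \left(-35\right) 711 = -24885$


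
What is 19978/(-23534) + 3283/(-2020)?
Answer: -8401263/3395620 ≈ -2.4741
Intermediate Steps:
19978/(-23534) + 3283/(-2020) = 19978*(-1/23534) + 3283*(-1/2020) = -1427/1681 - 3283/2020 = -8401263/3395620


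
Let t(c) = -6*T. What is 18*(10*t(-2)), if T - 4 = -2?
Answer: -2160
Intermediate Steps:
T = 2 (T = 4 - 2 = 2)
t(c) = -12 (t(c) = -6*2 = -12)
18*(10*t(-2)) = 18*(10*(-12)) = 18*(-120) = -2160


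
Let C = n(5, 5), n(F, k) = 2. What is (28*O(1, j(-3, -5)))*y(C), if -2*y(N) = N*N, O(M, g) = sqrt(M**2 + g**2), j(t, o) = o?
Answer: -56*sqrt(26) ≈ -285.54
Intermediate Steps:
C = 2
y(N) = -N**2/2 (y(N) = -N*N/2 = -N**2/2)
(28*O(1, j(-3, -5)))*y(C) = (28*sqrt(1**2 + (-5)**2))*(-1/2*2**2) = (28*sqrt(1 + 25))*(-1/2*4) = (28*sqrt(26))*(-2) = -56*sqrt(26)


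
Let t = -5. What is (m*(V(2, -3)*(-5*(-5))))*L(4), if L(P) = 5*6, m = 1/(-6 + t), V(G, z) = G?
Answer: -1500/11 ≈ -136.36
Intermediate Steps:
m = -1/11 (m = 1/(-6 - 5) = 1/(-11) = -1/11 ≈ -0.090909)
L(P) = 30
(m*(V(2, -3)*(-5*(-5))))*L(4) = -2*(-5*(-5))/11*30 = -2*25/11*30 = -1/11*50*30 = -50/11*30 = -1500/11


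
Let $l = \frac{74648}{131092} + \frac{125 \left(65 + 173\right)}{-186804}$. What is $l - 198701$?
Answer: $- \frac{608235171824197}{3061063746} \approx -1.987 \cdot 10^{5}$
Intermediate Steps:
$l = \frac{1255569749}{3061063746}$ ($l = 74648 \cdot \frac{1}{131092} + 125 \cdot 238 \left(- \frac{1}{186804}\right) = \frac{18662}{32773} + 29750 \left(- \frac{1}{186804}\right) = \frac{18662}{32773} - \frac{14875}{93402} = \frac{1255569749}{3061063746} \approx 0.41017$)
$l - 198701 = \frac{1255569749}{3061063746} - 198701 = - \frac{608235171824197}{3061063746}$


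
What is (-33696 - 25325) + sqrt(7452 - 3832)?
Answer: -59021 + 2*sqrt(905) ≈ -58961.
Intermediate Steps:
(-33696 - 25325) + sqrt(7452 - 3832) = -59021 + sqrt(3620) = -59021 + 2*sqrt(905)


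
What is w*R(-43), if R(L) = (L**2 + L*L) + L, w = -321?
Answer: -1173255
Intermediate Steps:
R(L) = L + 2*L**2 (R(L) = (L**2 + L**2) + L = 2*L**2 + L = L + 2*L**2)
w*R(-43) = -(-13803)*(1 + 2*(-43)) = -(-13803)*(1 - 86) = -(-13803)*(-85) = -321*3655 = -1173255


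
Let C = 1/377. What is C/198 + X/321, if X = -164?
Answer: -4080541/7987122 ≈ -0.51089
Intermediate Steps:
C = 1/377 ≈ 0.0026525
C/198 + X/321 = (1/377)/198 - 164/321 = (1/377)*(1/198) - 164*1/321 = 1/74646 - 164/321 = -4080541/7987122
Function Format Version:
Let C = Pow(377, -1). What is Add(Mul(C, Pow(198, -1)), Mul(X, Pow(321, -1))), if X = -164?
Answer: Rational(-4080541, 7987122) ≈ -0.51089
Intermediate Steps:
C = Rational(1, 377) ≈ 0.0026525
Add(Mul(C, Pow(198, -1)), Mul(X, Pow(321, -1))) = Add(Mul(Rational(1, 377), Pow(198, -1)), Mul(-164, Pow(321, -1))) = Add(Mul(Rational(1, 377), Rational(1, 198)), Mul(-164, Rational(1, 321))) = Add(Rational(1, 74646), Rational(-164, 321)) = Rational(-4080541, 7987122)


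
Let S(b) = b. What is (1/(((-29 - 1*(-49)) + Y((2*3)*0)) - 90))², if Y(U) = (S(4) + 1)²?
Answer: 1/2025 ≈ 0.00049383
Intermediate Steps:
Y(U) = 25 (Y(U) = (4 + 1)² = 5² = 25)
(1/(((-29 - 1*(-49)) + Y((2*3)*0)) - 90))² = (1/(((-29 - 1*(-49)) + 25) - 90))² = (1/(((-29 + 49) + 25) - 90))² = (1/((20 + 25) - 90))² = (1/(45 - 90))² = (1/(-45))² = (-1/45)² = 1/2025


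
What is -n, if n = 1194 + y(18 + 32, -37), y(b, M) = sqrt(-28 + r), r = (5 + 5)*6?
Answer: -1194 - 4*sqrt(2) ≈ -1199.7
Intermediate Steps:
r = 60 (r = 10*6 = 60)
y(b, M) = 4*sqrt(2) (y(b, M) = sqrt(-28 + 60) = sqrt(32) = 4*sqrt(2))
n = 1194 + 4*sqrt(2) ≈ 1199.7
-n = -(1194 + 4*sqrt(2)) = -1194 - 4*sqrt(2)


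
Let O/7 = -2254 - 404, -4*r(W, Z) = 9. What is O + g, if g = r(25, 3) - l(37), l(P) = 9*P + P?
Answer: -75913/4 ≈ -18978.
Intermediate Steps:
l(P) = 10*P
r(W, Z) = -9/4 (r(W, Z) = -¼*9 = -9/4)
O = -18606 (O = 7*(-2254 - 404) = 7*(-2658) = -18606)
g = -1489/4 (g = -9/4 - 10*37 = -9/4 - 1*370 = -9/4 - 370 = -1489/4 ≈ -372.25)
O + g = -18606 - 1489/4 = -75913/4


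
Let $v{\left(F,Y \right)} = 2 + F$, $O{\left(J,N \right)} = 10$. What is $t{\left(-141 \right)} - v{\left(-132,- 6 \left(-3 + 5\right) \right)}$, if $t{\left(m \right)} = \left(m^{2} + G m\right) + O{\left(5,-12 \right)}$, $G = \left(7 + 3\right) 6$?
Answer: $11561$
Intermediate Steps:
$G = 60$ ($G = 10 \cdot 6 = 60$)
$t{\left(m \right)} = 10 + m^{2} + 60 m$ ($t{\left(m \right)} = \left(m^{2} + 60 m\right) + 10 = 10 + m^{2} + 60 m$)
$t{\left(-141 \right)} - v{\left(-132,- 6 \left(-3 + 5\right) \right)} = \left(10 + \left(-141\right)^{2} + 60 \left(-141\right)\right) - \left(2 - 132\right) = \left(10 + 19881 - 8460\right) - -130 = 11431 + 130 = 11561$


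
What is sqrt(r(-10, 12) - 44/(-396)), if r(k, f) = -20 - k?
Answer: I*sqrt(89)/3 ≈ 3.1447*I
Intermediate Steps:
sqrt(r(-10, 12) - 44/(-396)) = sqrt((-20 - 1*(-10)) - 44/(-396)) = sqrt((-20 + 10) - 44*(-1/396)) = sqrt(-10 + 1/9) = sqrt(-89/9) = I*sqrt(89)/3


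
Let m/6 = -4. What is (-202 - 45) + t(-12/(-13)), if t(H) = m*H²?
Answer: -45199/169 ≈ -267.45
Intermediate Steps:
m = -24 (m = 6*(-4) = -24)
t(H) = -24*H²
(-202 - 45) + t(-12/(-13)) = (-202 - 45) - 24*(-12/(-13))² = -247 - 24*(-12*(-1/13))² = -247 - 24*(12/13)² = -247 - 24*144/169 = -247 - 3456/169 = -45199/169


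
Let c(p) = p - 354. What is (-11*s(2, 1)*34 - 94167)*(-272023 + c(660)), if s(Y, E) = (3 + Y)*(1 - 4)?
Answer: 24062442369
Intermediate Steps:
c(p) = -354 + p
s(Y, E) = -9 - 3*Y (s(Y, E) = (3 + Y)*(-3) = -9 - 3*Y)
(-11*s(2, 1)*34 - 94167)*(-272023 + c(660)) = (-11*(-9 - 3*2)*34 - 94167)*(-272023 + (-354 + 660)) = (-11*(-9 - 6)*34 - 94167)*(-272023 + 306) = (-11*(-15)*34 - 94167)*(-271717) = (165*34 - 94167)*(-271717) = (5610 - 94167)*(-271717) = -88557*(-271717) = 24062442369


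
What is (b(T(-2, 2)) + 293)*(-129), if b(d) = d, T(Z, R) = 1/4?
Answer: -151317/4 ≈ -37829.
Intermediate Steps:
T(Z, R) = ¼
(b(T(-2, 2)) + 293)*(-129) = (¼ + 293)*(-129) = (1173/4)*(-129) = -151317/4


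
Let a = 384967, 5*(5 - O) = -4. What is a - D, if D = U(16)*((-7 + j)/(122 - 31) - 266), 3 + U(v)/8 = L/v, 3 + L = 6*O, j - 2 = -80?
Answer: 348352399/910 ≈ 3.8281e+5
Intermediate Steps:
j = -78 (j = 2 - 80 = -78)
O = 29/5 (O = 5 - 1/5*(-4) = 5 + 4/5 = 29/5 ≈ 5.8000)
L = 159/5 (L = -3 + 6*(29/5) = -3 + 174/5 = 159/5 ≈ 31.800)
U(v) = -24 + 1272/(5*v) (U(v) = -24 + 8*(159/(5*v)) = -24 + 1272/(5*v))
D = 1967571/910 (D = (-24 + (1272/5)/16)*((-7 - 78)/(122 - 31) - 266) = (-24 + (1272/5)*(1/16))*(-85/91 - 266) = (-24 + 159/10)*(-85*1/91 - 266) = -81*(-85/91 - 266)/10 = -81/10*(-24291/91) = 1967571/910 ≈ 2162.2)
a - D = 384967 - 1*1967571/910 = 384967 - 1967571/910 = 348352399/910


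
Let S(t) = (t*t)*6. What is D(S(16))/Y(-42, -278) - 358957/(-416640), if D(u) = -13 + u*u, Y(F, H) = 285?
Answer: 65538264791/7916160 ≈ 8279.0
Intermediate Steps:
S(t) = 6*t² (S(t) = t²*6 = 6*t²)
D(u) = -13 + u²
D(S(16))/Y(-42, -278) - 358957/(-416640) = (-13 + (6*16²)²)/285 - 358957/(-416640) = (-13 + (6*256)²)*(1/285) - 358957*(-1/416640) = (-13 + 1536²)*(1/285) + 358957/416640 = (-13 + 2359296)*(1/285) + 358957/416640 = 2359283*(1/285) + 358957/416640 = 2359283/285 + 358957/416640 = 65538264791/7916160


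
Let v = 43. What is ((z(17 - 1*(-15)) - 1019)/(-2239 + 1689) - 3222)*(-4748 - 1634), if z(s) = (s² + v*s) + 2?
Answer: 5659184253/275 ≈ 2.0579e+7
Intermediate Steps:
z(s) = 2 + s² + 43*s (z(s) = (s² + 43*s) + 2 = 2 + s² + 43*s)
((z(17 - 1*(-15)) - 1019)/(-2239 + 1689) - 3222)*(-4748 - 1634) = (((2 + (17 - 1*(-15))² + 43*(17 - 1*(-15))) - 1019)/(-2239 + 1689) - 3222)*(-4748 - 1634) = (((2 + (17 + 15)² + 43*(17 + 15)) - 1019)/(-550) - 3222)*(-6382) = (((2 + 32² + 43*32) - 1019)*(-1/550) - 3222)*(-6382) = (((2 + 1024 + 1376) - 1019)*(-1/550) - 3222)*(-6382) = ((2402 - 1019)*(-1/550) - 3222)*(-6382) = (1383*(-1/550) - 3222)*(-6382) = (-1383/550 - 3222)*(-6382) = -1773483/550*(-6382) = 5659184253/275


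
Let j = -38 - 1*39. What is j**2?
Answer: 5929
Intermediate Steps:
j = -77 (j = -38 - 39 = -77)
j**2 = (-77)**2 = 5929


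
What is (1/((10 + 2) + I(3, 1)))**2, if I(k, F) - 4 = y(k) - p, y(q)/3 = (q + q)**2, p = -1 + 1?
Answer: 1/15376 ≈ 6.5036e-5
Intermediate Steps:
p = 0
y(q) = 12*q**2 (y(q) = 3*(q + q)**2 = 3*(2*q)**2 = 3*(4*q**2) = 12*q**2)
I(k, F) = 4 + 12*k**2 (I(k, F) = 4 + (12*k**2 - 1*0) = 4 + (12*k**2 + 0) = 4 + 12*k**2)
(1/((10 + 2) + I(3, 1)))**2 = (1/((10 + 2) + (4 + 12*3**2)))**2 = (1/(12 + (4 + 12*9)))**2 = (1/(12 + (4 + 108)))**2 = (1/(12 + 112))**2 = (1/124)**2 = 1/15376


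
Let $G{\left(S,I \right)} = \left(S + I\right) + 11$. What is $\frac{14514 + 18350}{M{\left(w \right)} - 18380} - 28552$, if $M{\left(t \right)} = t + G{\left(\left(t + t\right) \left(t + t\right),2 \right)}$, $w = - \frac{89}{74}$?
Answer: $- \frac{1435578813576}{50276297} \approx -28554.0$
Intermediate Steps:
$w = - \frac{89}{74}$ ($w = \left(-89\right) \frac{1}{74} = - \frac{89}{74} \approx -1.2027$)
$G{\left(S,I \right)} = 11 + I + S$ ($G{\left(S,I \right)} = \left(I + S\right) + 11 = 11 + I + S$)
$M{\left(t \right)} = 13 + t + 4 t^{2}$ ($M{\left(t \right)} = t + \left(11 + 2 + \left(t + t\right) \left(t + t\right)\right) = t + \left(11 + 2 + 2 t 2 t\right) = t + \left(11 + 2 + 4 t^{2}\right) = t + \left(13 + 4 t^{2}\right) = 13 + t + 4 t^{2}$)
$\frac{14514 + 18350}{M{\left(w \right)} - 18380} - 28552 = \frac{14514 + 18350}{\left(13 - \frac{89}{74} + 4 \left(- \frac{89}{74}\right)^{2}\right) - 18380} - 28552 = \frac{32864}{\left(13 - \frac{89}{74} + 4 \cdot \frac{7921}{5476}\right) - 18380} - 28552 = \frac{32864}{\left(13 - \frac{89}{74} + \frac{7921}{1369}\right) - 18380} - 28552 = \frac{32864}{\frac{48143}{2738} - 18380} - 28552 = \frac{32864}{- \frac{50276297}{2738}} - 28552 = 32864 \left(- \frac{2738}{50276297}\right) - 28552 = - \frac{89981632}{50276297} - 28552 = - \frac{1435578813576}{50276297}$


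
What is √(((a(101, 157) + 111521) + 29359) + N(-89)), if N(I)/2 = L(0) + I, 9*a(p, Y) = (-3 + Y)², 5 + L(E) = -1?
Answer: √1289926/3 ≈ 378.58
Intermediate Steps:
L(E) = -6 (L(E) = -5 - 1 = -6)
a(p, Y) = (-3 + Y)²/9
N(I) = -12 + 2*I (N(I) = 2*(-6 + I) = -12 + 2*I)
√(((a(101, 157) + 111521) + 29359) + N(-89)) = √((((-3 + 157)²/9 + 111521) + 29359) + (-12 + 2*(-89))) = √((((⅑)*154² + 111521) + 29359) + (-12 - 178)) = √((((⅑)*23716 + 111521) + 29359) - 190) = √(((23716/9 + 111521) + 29359) - 190) = √((1027405/9 + 29359) - 190) = √(1291636/9 - 190) = √(1289926/9) = √1289926/3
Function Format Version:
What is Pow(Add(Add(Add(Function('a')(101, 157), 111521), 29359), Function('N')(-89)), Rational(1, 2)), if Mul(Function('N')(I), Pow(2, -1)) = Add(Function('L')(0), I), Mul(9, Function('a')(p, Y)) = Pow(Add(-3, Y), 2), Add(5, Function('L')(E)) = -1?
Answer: Mul(Rational(1, 3), Pow(1289926, Rational(1, 2))) ≈ 378.58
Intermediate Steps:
Function('L')(E) = -6 (Function('L')(E) = Add(-5, -1) = -6)
Function('a')(p, Y) = Mul(Rational(1, 9), Pow(Add(-3, Y), 2))
Function('N')(I) = Add(-12, Mul(2, I)) (Function('N')(I) = Mul(2, Add(-6, I)) = Add(-12, Mul(2, I)))
Pow(Add(Add(Add(Function('a')(101, 157), 111521), 29359), Function('N')(-89)), Rational(1, 2)) = Pow(Add(Add(Add(Mul(Rational(1, 9), Pow(Add(-3, 157), 2)), 111521), 29359), Add(-12, Mul(2, -89))), Rational(1, 2)) = Pow(Add(Add(Add(Mul(Rational(1, 9), Pow(154, 2)), 111521), 29359), Add(-12, -178)), Rational(1, 2)) = Pow(Add(Add(Add(Mul(Rational(1, 9), 23716), 111521), 29359), -190), Rational(1, 2)) = Pow(Add(Add(Add(Rational(23716, 9), 111521), 29359), -190), Rational(1, 2)) = Pow(Add(Add(Rational(1027405, 9), 29359), -190), Rational(1, 2)) = Pow(Add(Rational(1291636, 9), -190), Rational(1, 2)) = Pow(Rational(1289926, 9), Rational(1, 2)) = Mul(Rational(1, 3), Pow(1289926, Rational(1, 2)))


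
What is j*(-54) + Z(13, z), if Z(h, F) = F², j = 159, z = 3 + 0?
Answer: -8577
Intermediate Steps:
z = 3
j*(-54) + Z(13, z) = 159*(-54) + 3² = -8586 + 9 = -8577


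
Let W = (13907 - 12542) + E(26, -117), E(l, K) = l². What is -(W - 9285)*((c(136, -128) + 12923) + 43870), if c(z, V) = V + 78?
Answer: 411046292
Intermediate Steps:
c(z, V) = 78 + V
W = 2041 (W = (13907 - 12542) + 26² = 1365 + 676 = 2041)
-(W - 9285)*((c(136, -128) + 12923) + 43870) = -(2041 - 9285)*(((78 - 128) + 12923) + 43870) = -(-7244)*((-50 + 12923) + 43870) = -(-7244)*(12873 + 43870) = -(-7244)*56743 = -1*(-411046292) = 411046292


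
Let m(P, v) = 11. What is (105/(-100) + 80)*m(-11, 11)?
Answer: 17369/20 ≈ 868.45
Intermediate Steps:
(105/(-100) + 80)*m(-11, 11) = (105/(-100) + 80)*11 = (105*(-1/100) + 80)*11 = (-21/20 + 80)*11 = (1579/20)*11 = 17369/20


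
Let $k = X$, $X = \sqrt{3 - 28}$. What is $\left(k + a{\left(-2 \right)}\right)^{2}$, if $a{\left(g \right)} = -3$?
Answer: $\left(3 - 5 i\right)^{2} \approx -16.0 - 30.0 i$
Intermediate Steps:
$X = 5 i$ ($X = \sqrt{-25} = 5 i \approx 5.0 i$)
$k = 5 i \approx 5.0 i$
$\left(k + a{\left(-2 \right)}\right)^{2} = \left(5 i - 3\right)^{2} = \left(-3 + 5 i\right)^{2}$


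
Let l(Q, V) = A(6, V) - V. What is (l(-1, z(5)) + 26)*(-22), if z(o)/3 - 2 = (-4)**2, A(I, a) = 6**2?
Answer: -176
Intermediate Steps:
A(I, a) = 36
z(o) = 54 (z(o) = 6 + 3*(-4)**2 = 6 + 3*16 = 6 + 48 = 54)
l(Q, V) = 36 - V
(l(-1, z(5)) + 26)*(-22) = ((36 - 1*54) + 26)*(-22) = ((36 - 54) + 26)*(-22) = (-18 + 26)*(-22) = 8*(-22) = -176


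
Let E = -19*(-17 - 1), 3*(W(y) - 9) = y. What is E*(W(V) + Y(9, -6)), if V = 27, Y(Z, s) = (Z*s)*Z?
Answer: -160056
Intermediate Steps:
Y(Z, s) = s*Z**2
W(y) = 9 + y/3
E = 342 (E = -19*(-18) = 342)
E*(W(V) + Y(9, -6)) = 342*((9 + (1/3)*27) - 6*9**2) = 342*((9 + 9) - 6*81) = 342*(18 - 486) = 342*(-468) = -160056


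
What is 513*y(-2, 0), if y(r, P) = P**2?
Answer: 0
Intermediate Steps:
513*y(-2, 0) = 513*0**2 = 513*0 = 0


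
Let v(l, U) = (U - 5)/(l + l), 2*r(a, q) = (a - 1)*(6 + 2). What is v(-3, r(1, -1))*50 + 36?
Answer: 233/3 ≈ 77.667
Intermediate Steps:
r(a, q) = -4 + 4*a (r(a, q) = ((a - 1)*(6 + 2))/2 = ((-1 + a)*8)/2 = (-8 + 8*a)/2 = -4 + 4*a)
v(l, U) = (-5 + U)/(2*l) (v(l, U) = (-5 + U)/((2*l)) = (-5 + U)*(1/(2*l)) = (-5 + U)/(2*l))
v(-3, r(1, -1))*50 + 36 = ((½)*(-5 + (-4 + 4*1))/(-3))*50 + 36 = ((½)*(-⅓)*(-5 + (-4 + 4)))*50 + 36 = ((½)*(-⅓)*(-5 + 0))*50 + 36 = ((½)*(-⅓)*(-5))*50 + 36 = (⅚)*50 + 36 = 125/3 + 36 = 233/3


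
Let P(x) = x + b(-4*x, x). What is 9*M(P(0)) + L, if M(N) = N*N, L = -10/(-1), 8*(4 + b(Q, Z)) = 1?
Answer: 9289/64 ≈ 145.14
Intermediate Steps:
b(Q, Z) = -31/8 (b(Q, Z) = -4 + (⅛)*1 = -4 + ⅛ = -31/8)
P(x) = -31/8 + x (P(x) = x - 31/8 = -31/8 + x)
L = 10 (L = -10*(-1) = 10)
M(N) = N²
9*M(P(0)) + L = 9*(-31/8 + 0)² + 10 = 9*(-31/8)² + 10 = 9*(961/64) + 10 = 8649/64 + 10 = 9289/64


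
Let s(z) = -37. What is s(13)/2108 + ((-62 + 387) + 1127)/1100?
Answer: 68639/52700 ≈ 1.3024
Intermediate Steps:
s(13)/2108 + ((-62 + 387) + 1127)/1100 = -37/2108 + ((-62 + 387) + 1127)/1100 = -37*1/2108 + (325 + 1127)*(1/1100) = -37/2108 + 1452*(1/1100) = -37/2108 + 33/25 = 68639/52700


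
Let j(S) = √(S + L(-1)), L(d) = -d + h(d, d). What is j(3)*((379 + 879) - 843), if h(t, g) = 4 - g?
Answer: 1245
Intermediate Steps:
L(d) = 4 - 2*d (L(d) = -d + (4 - d) = 4 - 2*d)
j(S) = √(6 + S) (j(S) = √(S + (4 - 2*(-1))) = √(S + (4 + 2)) = √(S + 6) = √(6 + S))
j(3)*((379 + 879) - 843) = √(6 + 3)*((379 + 879) - 843) = √9*(1258 - 843) = 3*415 = 1245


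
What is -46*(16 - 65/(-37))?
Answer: -30222/37 ≈ -816.81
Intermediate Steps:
-46*(16 - 65/(-37)) = -46*(16 - 65*(-1/37)) = -46*(16 + 65/37) = -46*657/37 = -30222/37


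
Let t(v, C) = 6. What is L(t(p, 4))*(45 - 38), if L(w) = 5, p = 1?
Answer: 35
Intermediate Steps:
L(t(p, 4))*(45 - 38) = 5*(45 - 38) = 5*7 = 35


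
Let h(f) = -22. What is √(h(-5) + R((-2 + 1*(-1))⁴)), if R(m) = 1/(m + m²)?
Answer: I*√11982086/738 ≈ 4.6904*I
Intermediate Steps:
√(h(-5) + R((-2 + 1*(-1))⁴)) = √(-22 + 1/(((-2 + 1*(-1))⁴)*(1 + (-2 + 1*(-1))⁴))) = √(-22 + 1/(((-2 - 1)⁴)*(1 + (-2 - 1)⁴))) = √(-22 + 1/(((-3)⁴)*(1 + (-3)⁴))) = √(-22 + 1/(81*(1 + 81))) = √(-22 + (1/81)/82) = √(-22 + (1/81)*(1/82)) = √(-22 + 1/6642) = √(-146123/6642) = I*√11982086/738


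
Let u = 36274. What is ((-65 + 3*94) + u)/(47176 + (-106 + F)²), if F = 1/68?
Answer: 24104912/38583239 ≈ 0.62475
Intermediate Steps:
F = 1/68 ≈ 0.014706
((-65 + 3*94) + u)/(47176 + (-106 + F)²) = ((-65 + 3*94) + 36274)/(47176 + (-106 + 1/68)²) = ((-65 + 282) + 36274)/(47176 + (-7207/68)²) = (217 + 36274)/(47176 + 51940849/4624) = 36491/(270082673/4624) = 36491*(4624/270082673) = 24104912/38583239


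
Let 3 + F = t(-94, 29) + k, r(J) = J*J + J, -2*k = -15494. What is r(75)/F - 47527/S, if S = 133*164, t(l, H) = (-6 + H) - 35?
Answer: -60787591/42162596 ≈ -1.4417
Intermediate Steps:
k = 7747 (k = -½*(-15494) = 7747)
t(l, H) = -41 + H
S = 21812
r(J) = J + J² (r(J) = J² + J = J + J²)
F = 7732 (F = -3 + ((-41 + 29) + 7747) = -3 + (-12 + 7747) = -3 + 7735 = 7732)
r(75)/F - 47527/S = (75*(1 + 75))/7732 - 47527/21812 = (75*76)*(1/7732) - 47527*1/21812 = 5700*(1/7732) - 47527/21812 = 1425/1933 - 47527/21812 = -60787591/42162596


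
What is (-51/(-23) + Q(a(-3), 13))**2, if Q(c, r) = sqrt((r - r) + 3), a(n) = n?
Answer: 4188/529 + 102*sqrt(3)/23 ≈ 15.598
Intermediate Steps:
Q(c, r) = sqrt(3) (Q(c, r) = sqrt(0 + 3) = sqrt(3))
(-51/(-23) + Q(a(-3), 13))**2 = (-51/(-23) + sqrt(3))**2 = (-51*(-1/23) + sqrt(3))**2 = (51/23 + sqrt(3))**2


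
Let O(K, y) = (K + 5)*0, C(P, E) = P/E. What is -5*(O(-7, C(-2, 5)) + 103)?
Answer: -515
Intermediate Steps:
O(K, y) = 0 (O(K, y) = (5 + K)*0 = 0)
-5*(O(-7, C(-2, 5)) + 103) = -5*(0 + 103) = -5*103 = -515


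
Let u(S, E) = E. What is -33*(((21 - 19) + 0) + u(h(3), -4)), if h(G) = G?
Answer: 66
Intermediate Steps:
-33*(((21 - 19) + 0) + u(h(3), -4)) = -33*(((21 - 19) + 0) - 4) = -33*((2 + 0) - 4) = -33*(2 - 4) = -33*(-2) = 66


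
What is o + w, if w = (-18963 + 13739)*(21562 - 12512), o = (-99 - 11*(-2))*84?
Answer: -47283668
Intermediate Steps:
o = -6468 (o = (-99 + 22)*84 = -77*84 = -6468)
w = -47277200 (w = -5224*9050 = -47277200)
o + w = -6468 - 47277200 = -47283668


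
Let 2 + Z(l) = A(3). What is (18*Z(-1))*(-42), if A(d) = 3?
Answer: -756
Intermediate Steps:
Z(l) = 1 (Z(l) = -2 + 3 = 1)
(18*Z(-1))*(-42) = (18*1)*(-42) = 18*(-42) = -756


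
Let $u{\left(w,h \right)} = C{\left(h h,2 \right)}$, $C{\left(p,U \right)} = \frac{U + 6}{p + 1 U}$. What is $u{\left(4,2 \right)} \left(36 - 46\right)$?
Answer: $- \frac{40}{3} \approx -13.333$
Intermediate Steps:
$C{\left(p,U \right)} = \frac{6 + U}{U + p}$ ($C{\left(p,U \right)} = \frac{6 + U}{p + U} = \frac{6 + U}{U + p}$)
$u{\left(w,h \right)} = \frac{8}{2 + h^{2}}$ ($u{\left(w,h \right)} = \frac{6 + 2}{2 + h h} = \frac{1}{2 + h^{2}} \cdot 8 = \frac{8}{2 + h^{2}}$)
$u{\left(4,2 \right)} \left(36 - 46\right) = \frac{8}{2 + 2^{2}} \left(36 - 46\right) = \frac{8}{2 + 4} \left(-10\right) = \frac{8}{6} \left(-10\right) = 8 \cdot \frac{1}{6} \left(-10\right) = \frac{4}{3} \left(-10\right) = - \frac{40}{3}$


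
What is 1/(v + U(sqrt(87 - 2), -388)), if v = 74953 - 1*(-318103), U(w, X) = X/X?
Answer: 1/393057 ≈ 2.5442e-6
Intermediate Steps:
U(w, X) = 1
v = 393056 (v = 74953 + 318103 = 393056)
1/(v + U(sqrt(87 - 2), -388)) = 1/(393056 + 1) = 1/393057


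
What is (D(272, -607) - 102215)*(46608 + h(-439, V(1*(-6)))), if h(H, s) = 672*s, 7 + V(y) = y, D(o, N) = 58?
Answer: -3868889904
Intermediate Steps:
V(y) = -7 + y
(D(272, -607) - 102215)*(46608 + h(-439, V(1*(-6)))) = (58 - 102215)*(46608 + 672*(-7 + 1*(-6))) = -102157*(46608 + 672*(-7 - 6)) = -102157*(46608 + 672*(-13)) = -102157*(46608 - 8736) = -102157*37872 = -3868889904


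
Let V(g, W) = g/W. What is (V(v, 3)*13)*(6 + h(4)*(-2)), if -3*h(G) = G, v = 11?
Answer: 3718/9 ≈ 413.11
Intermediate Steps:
h(G) = -G/3
(V(v, 3)*13)*(6 + h(4)*(-2)) = ((11/3)*13)*(6 - ⅓*4*(-2)) = ((11*(⅓))*13)*(6 - 4/3*(-2)) = ((11/3)*13)*(6 + 8/3) = (143/3)*(26/3) = 3718/9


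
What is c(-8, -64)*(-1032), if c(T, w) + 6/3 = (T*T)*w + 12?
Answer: 4216752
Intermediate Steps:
c(T, w) = 10 + w*T² (c(T, w) = -2 + ((T*T)*w + 12) = -2 + (T²*w + 12) = -2 + (w*T² + 12) = -2 + (12 + w*T²) = 10 + w*T²)
c(-8, -64)*(-1032) = (10 - 64*(-8)²)*(-1032) = (10 - 64*64)*(-1032) = (10 - 4096)*(-1032) = -4086*(-1032) = 4216752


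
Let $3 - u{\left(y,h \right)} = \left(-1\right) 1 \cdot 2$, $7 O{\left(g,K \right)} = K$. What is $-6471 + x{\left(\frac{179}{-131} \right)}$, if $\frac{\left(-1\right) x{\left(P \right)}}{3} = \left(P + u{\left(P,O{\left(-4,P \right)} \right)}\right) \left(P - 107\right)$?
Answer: $- \frac{90776943}{17161} \approx -5289.7$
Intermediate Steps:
$O{\left(g,K \right)} = \frac{K}{7}$
$u{\left(y,h \right)} = 5$ ($u{\left(y,h \right)} = 3 - \left(-1\right) 1 \cdot 2 = 3 - \left(-1\right) 2 = 3 - -2 = 3 + 2 = 5$)
$x{\left(P \right)} = - 3 \left(-107 + P\right) \left(5 + P\right)$ ($x{\left(P \right)} = - 3 \left(P + 5\right) \left(P - 107\right) = - 3 \left(5 + P\right) \left(-107 + P\right) = - 3 \left(-107 + P\right) \left(5 + P\right)$)
$-6471 + x{\left(\frac{179}{-131} \right)} = -6471 + \left(1605 - 3 \left(\frac{179}{-131}\right)^{2} + 306 \frac{179}{-131}\right) = -6471 + \left(1605 - 3 \left(179 \left(- \frac{1}{131}\right)\right)^{2} + 306 \cdot 179 \left(- \frac{1}{131}\right)\right) = -6471 + \left(1605 - 3 \left(- \frac{179}{131}\right)^{2} + 306 \left(- \frac{179}{131}\right)\right) = -6471 - - \frac{20271888}{17161} = -6471 + \frac{20271888}{17161} = - \frac{90776943}{17161}$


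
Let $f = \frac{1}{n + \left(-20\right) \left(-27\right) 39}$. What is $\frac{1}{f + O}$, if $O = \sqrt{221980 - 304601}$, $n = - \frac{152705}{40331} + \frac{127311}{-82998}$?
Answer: $\frac{903902045504858902242}{1572390667145396676682132782965} - \frac{551909676077695242369873889 i \sqrt{82621}}{45599329347216503623781850705985} \approx 5.7486 \cdot 10^{-10} - 0.003479 i$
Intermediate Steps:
$n = - \frac{5936263177}{1115797446}$ ($n = \left(-152705\right) \frac{1}{40331} + 127311 \left(- \frac{1}{82998}\right) = - \frac{152705}{40331} - \frac{42437}{27666} = - \frac{5936263177}{1115797446} \approx -5.3202$)
$f = \frac{1115797446}{23492757949583}$ ($f = \frac{1}{- \frac{5936263177}{1115797446} + \left(-20\right) \left(-27\right) 39} = \frac{1}{- \frac{5936263177}{1115797446} + 540 \cdot 39} = \frac{1}{- \frac{5936263177}{1115797446} + 21060} = \frac{1}{\frac{23492757949583}{1115797446}} = \frac{1115797446}{23492757949583} \approx 4.7495 \cdot 10^{-5}$)
$O = i \sqrt{82621}$ ($O = \sqrt{-82621} = i \sqrt{82621} \approx 287.44 i$)
$\frac{1}{f + O} = \frac{1}{\frac{1115797446}{23492757949583} + i \sqrt{82621}}$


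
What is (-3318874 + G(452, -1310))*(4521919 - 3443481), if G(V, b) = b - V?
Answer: -3581100046568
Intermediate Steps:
(-3318874 + G(452, -1310))*(4521919 - 3443481) = (-3318874 + (-1310 - 1*452))*(4521919 - 3443481) = (-3318874 + (-1310 - 452))*1078438 = (-3318874 - 1762)*1078438 = -3320636*1078438 = -3581100046568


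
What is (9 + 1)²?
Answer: 100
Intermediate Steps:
(9 + 1)² = 10² = 100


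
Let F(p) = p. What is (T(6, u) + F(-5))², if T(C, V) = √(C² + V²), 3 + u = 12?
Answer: 142 - 30*√13 ≈ 33.833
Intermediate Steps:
u = 9 (u = -3 + 12 = 9)
(T(6, u) + F(-5))² = (√(6² + 9²) - 5)² = (√(36 + 81) - 5)² = (√117 - 5)² = (3*√13 - 5)² = (-5 + 3*√13)²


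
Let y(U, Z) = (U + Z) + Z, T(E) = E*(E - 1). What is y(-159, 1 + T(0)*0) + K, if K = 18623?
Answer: 18466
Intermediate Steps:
T(E) = E*(-1 + E)
y(U, Z) = U + 2*Z
y(-159, 1 + T(0)*0) + K = (-159 + 2*(1 + (0*(-1 + 0))*0)) + 18623 = (-159 + 2*(1 + (0*(-1))*0)) + 18623 = (-159 + 2*(1 + 0*0)) + 18623 = (-159 + 2*(1 + 0)) + 18623 = (-159 + 2*1) + 18623 = (-159 + 2) + 18623 = -157 + 18623 = 18466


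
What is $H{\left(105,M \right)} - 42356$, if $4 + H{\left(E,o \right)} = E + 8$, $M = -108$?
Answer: $-42247$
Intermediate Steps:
$H{\left(E,o \right)} = 4 + E$ ($H{\left(E,o \right)} = -4 + \left(E + 8\right) = -4 + \left(8 + E\right) = 4 + E$)
$H{\left(105,M \right)} - 42356 = \left(4 + 105\right) - 42356 = 109 - 42356 = -42247$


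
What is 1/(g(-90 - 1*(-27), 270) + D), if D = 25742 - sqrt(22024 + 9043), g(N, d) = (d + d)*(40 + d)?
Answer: 193142/37303801097 + sqrt(31067)/37303801097 ≈ 5.1823e-6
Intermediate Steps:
g(N, d) = 2*d*(40 + d) (g(N, d) = (2*d)*(40 + d) = 2*d*(40 + d))
D = 25742 - sqrt(31067) ≈ 25566.
1/(g(-90 - 1*(-27), 270) + D) = 1/(2*270*(40 + 270) + (25742 - sqrt(31067))) = 1/(2*270*310 + (25742 - sqrt(31067))) = 1/(167400 + (25742 - sqrt(31067))) = 1/(193142 - sqrt(31067))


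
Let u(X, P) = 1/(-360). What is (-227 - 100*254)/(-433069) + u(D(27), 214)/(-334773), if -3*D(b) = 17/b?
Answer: 441217484947/7456104428760 ≈ 0.059175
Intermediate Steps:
D(b) = -17/(3*b)
u(X, P) = -1/360
(-227 - 100*254)/(-433069) + u(D(27), 214)/(-334773) = (-227 - 100*254)/(-433069) - 1/360/(-334773) = (-227 - 25400)*(-1/433069) - 1/360*(-1/334773) = -25627*(-1/433069) + 1/120518280 = 3661/61867 + 1/120518280 = 441217484947/7456104428760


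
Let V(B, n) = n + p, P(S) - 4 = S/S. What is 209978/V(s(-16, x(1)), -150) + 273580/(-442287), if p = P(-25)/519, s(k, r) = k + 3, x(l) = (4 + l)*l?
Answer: -48221106932134/34429831515 ≈ -1400.6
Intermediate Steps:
P(S) = 5 (P(S) = 4 + S/S = 4 + 1 = 5)
x(l) = l*(4 + l)
s(k, r) = 3 + k
p = 5/519 ≈ 0.0096339
V(B, n) = 5/519 + n (V(B, n) = n + 5/519 = 5/519 + n)
209978/V(s(-16, x(1)), -150) + 273580/(-442287) = 209978/(5/519 - 150) + 273580/(-442287) = 209978/(-77845/519) + 273580*(-1/442287) = 209978*(-519/77845) - 273580/442287 = -108978582/77845 - 273580/442287 = -48221106932134/34429831515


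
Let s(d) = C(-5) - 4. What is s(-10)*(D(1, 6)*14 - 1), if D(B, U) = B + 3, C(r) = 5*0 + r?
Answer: -495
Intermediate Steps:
C(r) = r (C(r) = 0 + r = r)
D(B, U) = 3 + B
s(d) = -9 (s(d) = -5 - 4 = -9)
s(-10)*(D(1, 6)*14 - 1) = -9*((3 + 1)*14 - 1) = -9*(4*14 - 1) = -9*(56 - 1) = -9*55 = -495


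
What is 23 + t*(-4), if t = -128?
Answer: 535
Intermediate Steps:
23 + t*(-4) = 23 - 128*(-4) = 23 + 512 = 535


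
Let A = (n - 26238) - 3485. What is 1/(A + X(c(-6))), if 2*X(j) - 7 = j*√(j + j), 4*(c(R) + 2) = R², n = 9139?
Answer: -82322/1694227235 - 14*√14/1694227235 ≈ -4.8621e-5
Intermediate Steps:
c(R) = -2 + R²/4
A = -20584 (A = (9139 - 26238) - 3485 = -17099 - 3485 = -20584)
X(j) = 7/2 + √2*j^(3/2)/2 (X(j) = 7/2 + (j*√(j + j))/2 = 7/2 + (j*√(2*j))/2 = 7/2 + (j*(√2*√j))/2 = 7/2 + (√2*j^(3/2))/2 = 7/2 + √2*j^(3/2)/2)
1/(A + X(c(-6))) = 1/(-20584 + (7/2 + √2*(-2 + (¼)*(-6)²)^(3/2)/2)) = 1/(-20584 + (7/2 + √2*(-2 + (¼)*36)^(3/2)/2)) = 1/(-20584 + (7/2 + √2*(-2 + 9)^(3/2)/2)) = 1/(-20584 + (7/2 + √2*7^(3/2)/2)) = 1/(-20584 + (7/2 + √2*(7*√7)/2)) = 1/(-20584 + (7/2 + 7*√14/2)) = 1/(-41161/2 + 7*√14/2)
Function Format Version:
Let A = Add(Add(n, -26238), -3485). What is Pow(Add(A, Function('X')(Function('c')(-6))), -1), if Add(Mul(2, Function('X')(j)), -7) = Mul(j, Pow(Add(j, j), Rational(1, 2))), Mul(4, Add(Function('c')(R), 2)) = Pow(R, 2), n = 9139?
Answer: Add(Rational(-82322, 1694227235), Mul(Rational(-14, 1694227235), Pow(14, Rational(1, 2)))) ≈ -4.8621e-5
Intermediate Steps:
Function('c')(R) = Add(-2, Mul(Rational(1, 4), Pow(R, 2)))
A = -20584 (A = Add(Add(9139, -26238), -3485) = Add(-17099, -3485) = -20584)
Function('X')(j) = Add(Rational(7, 2), Mul(Rational(1, 2), Pow(2, Rational(1, 2)), Pow(j, Rational(3, 2)))) (Function('X')(j) = Add(Rational(7, 2), Mul(Rational(1, 2), Mul(j, Pow(Add(j, j), Rational(1, 2))))) = Add(Rational(7, 2), Mul(Rational(1, 2), Mul(j, Pow(Mul(2, j), Rational(1, 2))))) = Add(Rational(7, 2), Mul(Rational(1, 2), Mul(j, Mul(Pow(2, Rational(1, 2)), Pow(j, Rational(1, 2)))))) = Add(Rational(7, 2), Mul(Rational(1, 2), Mul(Pow(2, Rational(1, 2)), Pow(j, Rational(3, 2))))) = Add(Rational(7, 2), Mul(Rational(1, 2), Pow(2, Rational(1, 2)), Pow(j, Rational(3, 2)))))
Pow(Add(A, Function('X')(Function('c')(-6))), -1) = Pow(Add(-20584, Add(Rational(7, 2), Mul(Rational(1, 2), Pow(2, Rational(1, 2)), Pow(Add(-2, Mul(Rational(1, 4), Pow(-6, 2))), Rational(3, 2))))), -1) = Pow(Add(-20584, Add(Rational(7, 2), Mul(Rational(1, 2), Pow(2, Rational(1, 2)), Pow(Add(-2, Mul(Rational(1, 4), 36)), Rational(3, 2))))), -1) = Pow(Add(-20584, Add(Rational(7, 2), Mul(Rational(1, 2), Pow(2, Rational(1, 2)), Pow(Add(-2, 9), Rational(3, 2))))), -1) = Pow(Add(-20584, Add(Rational(7, 2), Mul(Rational(1, 2), Pow(2, Rational(1, 2)), Pow(7, Rational(3, 2))))), -1) = Pow(Add(-20584, Add(Rational(7, 2), Mul(Rational(1, 2), Pow(2, Rational(1, 2)), Mul(7, Pow(7, Rational(1, 2)))))), -1) = Pow(Add(-20584, Add(Rational(7, 2), Mul(Rational(7, 2), Pow(14, Rational(1, 2))))), -1) = Pow(Add(Rational(-41161, 2), Mul(Rational(7, 2), Pow(14, Rational(1, 2)))), -1)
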